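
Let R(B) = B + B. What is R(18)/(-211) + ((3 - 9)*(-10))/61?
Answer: 10464/12871 ≈ 0.81299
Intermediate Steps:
R(B) = 2*B
R(18)/(-211) + ((3 - 9)*(-10))/61 = (2*18)/(-211) + ((3 - 9)*(-10))/61 = 36*(-1/211) - 6*(-10)*(1/61) = -36/211 + 60*(1/61) = -36/211 + 60/61 = 10464/12871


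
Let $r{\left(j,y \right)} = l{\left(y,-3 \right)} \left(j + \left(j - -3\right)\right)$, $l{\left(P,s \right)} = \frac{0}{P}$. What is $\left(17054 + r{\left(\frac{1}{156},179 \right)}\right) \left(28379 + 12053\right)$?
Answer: $689527328$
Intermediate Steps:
$l{\left(P,s \right)} = 0$
$r{\left(j,y \right)} = 0$ ($r{\left(j,y \right)} = 0 \left(j + \left(j - -3\right)\right) = 0 \left(j + \left(j + 3\right)\right) = 0 \left(j + \left(3 + j\right)\right) = 0 \left(3 + 2 j\right) = 0$)
$\left(17054 + r{\left(\frac{1}{156},179 \right)}\right) \left(28379 + 12053\right) = \left(17054 + 0\right) \left(28379 + 12053\right) = 17054 \cdot 40432 = 689527328$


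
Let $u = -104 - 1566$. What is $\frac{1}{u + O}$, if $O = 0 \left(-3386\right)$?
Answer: $- \frac{1}{1670} \approx -0.0005988$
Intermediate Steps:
$u = -1670$ ($u = -104 - 1566 = -1670$)
$O = 0$
$\frac{1}{u + O} = \frac{1}{-1670 + 0} = \frac{1}{-1670} = - \frac{1}{1670}$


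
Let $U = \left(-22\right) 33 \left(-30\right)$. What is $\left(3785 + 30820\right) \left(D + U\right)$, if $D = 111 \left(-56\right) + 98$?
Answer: $541983510$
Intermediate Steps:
$D = -6118$ ($D = -6216 + 98 = -6118$)
$U = 21780$ ($U = \left(-726\right) \left(-30\right) = 21780$)
$\left(3785 + 30820\right) \left(D + U\right) = \left(3785 + 30820\right) \left(-6118 + 21780\right) = 34605 \cdot 15662 = 541983510$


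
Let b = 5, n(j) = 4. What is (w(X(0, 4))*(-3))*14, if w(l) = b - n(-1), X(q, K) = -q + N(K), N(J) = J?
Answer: -42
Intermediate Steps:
X(q, K) = K - q (X(q, K) = -q + K = K - q)
w(l) = 1 (w(l) = 5 - 1*4 = 5 - 4 = 1)
(w(X(0, 4))*(-3))*14 = (1*(-3))*14 = -3*14 = -42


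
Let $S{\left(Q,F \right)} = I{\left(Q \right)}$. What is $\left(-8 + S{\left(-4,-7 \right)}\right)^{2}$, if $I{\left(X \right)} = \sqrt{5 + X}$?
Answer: $49$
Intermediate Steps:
$S{\left(Q,F \right)} = \sqrt{5 + Q}$
$\left(-8 + S{\left(-4,-7 \right)}\right)^{2} = \left(-8 + \sqrt{5 - 4}\right)^{2} = \left(-8 + \sqrt{1}\right)^{2} = \left(-8 + 1\right)^{2} = \left(-7\right)^{2} = 49$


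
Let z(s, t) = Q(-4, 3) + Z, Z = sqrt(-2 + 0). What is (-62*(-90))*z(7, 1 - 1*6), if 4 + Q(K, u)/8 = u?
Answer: -44640 + 5580*I*sqrt(2) ≈ -44640.0 + 7891.3*I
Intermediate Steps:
Q(K, u) = -32 + 8*u
Z = I*sqrt(2) (Z = sqrt(-2) = I*sqrt(2) ≈ 1.4142*I)
z(s, t) = -8 + I*sqrt(2) (z(s, t) = (-32 + 8*3) + I*sqrt(2) = (-32 + 24) + I*sqrt(2) = -8 + I*sqrt(2))
(-62*(-90))*z(7, 1 - 1*6) = (-62*(-90))*(-8 + I*sqrt(2)) = 5580*(-8 + I*sqrt(2)) = -44640 + 5580*I*sqrt(2)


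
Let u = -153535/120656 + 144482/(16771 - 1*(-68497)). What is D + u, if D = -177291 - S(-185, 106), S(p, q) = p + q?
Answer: -455792423332371/2572023952 ≈ -1.7721e+5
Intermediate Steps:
D = -177212 (D = -177291 - (-185 + 106) = -177291 - 1*(-79) = -177291 + 79 = -177212)
u = 1085249453/2572023952 (u = -153535*1/120656 + 144482/(16771 + 68497) = -153535/120656 + 144482/85268 = -153535/120656 + 144482*(1/85268) = -153535/120656 + 72241/42634 = 1085249453/2572023952 ≈ 0.42194)
D + u = -177212 + 1085249453/2572023952 = -455792423332371/2572023952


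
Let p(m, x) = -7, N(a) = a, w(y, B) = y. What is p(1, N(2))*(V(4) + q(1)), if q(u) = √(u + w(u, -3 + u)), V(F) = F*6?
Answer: -168 - 7*√2 ≈ -177.90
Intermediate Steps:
V(F) = 6*F
q(u) = √2*√u (q(u) = √(u + u) = √(2*u) = √2*√u)
p(1, N(2))*(V(4) + q(1)) = -7*(6*4 + √2*√1) = -7*(24 + √2*1) = -7*(24 + √2) = -168 - 7*√2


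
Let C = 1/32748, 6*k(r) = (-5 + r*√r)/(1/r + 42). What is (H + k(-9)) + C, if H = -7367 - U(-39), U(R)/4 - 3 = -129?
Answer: -84730815781/12345996 - 81*I/754 ≈ -6863.0 - 0.10743*I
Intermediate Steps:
U(R) = -504 (U(R) = 12 + 4*(-129) = 12 - 516 = -504)
k(r) = (-5 + r^(3/2))/(6*(42 + 1/r)) (k(r) = ((-5 + r*√r)/(1/r + 42))/6 = ((-5 + r^(3/2))/(42 + 1/r))/6 = (-5 + r^(3/2))/(6*(42 + 1/r)))
H = -6863 (H = -7367 - 1*(-504) = -7367 + 504 = -6863)
C = 1/32748 ≈ 3.0536e-5
(H + k(-9)) + C = (-6863 + ((-9)^(5/2) - 5*(-9))/(6*(1 + 42*(-9)))) + 1/32748 = (-6863 + (243*I + 45)/(6*(1 - 378))) + 1/32748 = (-6863 + (⅙)*(45 + 243*I)/(-377)) + 1/32748 = (-6863 + (⅙)*(-1/377)*(45 + 243*I)) + 1/32748 = (-6863 + (-15/754 - 81*I/754)) + 1/32748 = (-5174717/754 - 81*I/754) + 1/32748 = -84730815781/12345996 - 81*I/754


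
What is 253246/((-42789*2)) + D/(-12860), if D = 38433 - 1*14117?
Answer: -667207276/137566635 ≈ -4.8501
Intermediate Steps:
D = 24316 (D = 38433 - 14117 = 24316)
253246/((-42789*2)) + D/(-12860) = 253246/((-42789*2)) + 24316/(-12860) = 253246/(-85578) + 24316*(-1/12860) = 253246*(-1/85578) - 6079/3215 = -126623/42789 - 6079/3215 = -667207276/137566635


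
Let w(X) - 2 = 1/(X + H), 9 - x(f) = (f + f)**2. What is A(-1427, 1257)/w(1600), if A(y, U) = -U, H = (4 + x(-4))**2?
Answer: -1760219/2801 ≈ -628.42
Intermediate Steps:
x(f) = 9 - 4*f**2 (x(f) = 9 - (f + f)**2 = 9 - (2*f)**2 = 9 - 4*f**2)
H = 2601 (H = (4 + (9 - 4*(-4)**2))**2 = (4 + (9 - 4*16))**2 = (4 + (9 - 64))**2 = (4 - 55)**2 = (-51)**2 = 2601)
w(X) = 2 + 1/(2601 + X) (w(X) = 2 + 1/(X + 2601) = 2 + 1/(2601 + X))
A(-1427, 1257)/w(1600) = (-1*1257)/(((5203 + 2*1600)/(2601 + 1600))) = -1257*4201/(5203 + 3200) = -1257/((1/4201)*8403) = -1257/8403/4201 = -1257*4201/8403 = -1760219/2801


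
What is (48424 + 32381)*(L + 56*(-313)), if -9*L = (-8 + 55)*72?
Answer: -1446732720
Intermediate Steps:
L = -376 (L = -(-8 + 55)*72/9 = -47*72/9 = -⅑*3384 = -376)
(48424 + 32381)*(L + 56*(-313)) = (48424 + 32381)*(-376 + 56*(-313)) = 80805*(-376 - 17528) = 80805*(-17904) = -1446732720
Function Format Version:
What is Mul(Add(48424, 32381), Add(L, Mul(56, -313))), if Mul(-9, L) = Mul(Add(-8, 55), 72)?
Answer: -1446732720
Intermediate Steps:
L = -376 (L = Mul(Rational(-1, 9), Mul(Add(-8, 55), 72)) = Mul(Rational(-1, 9), Mul(47, 72)) = Mul(Rational(-1, 9), 3384) = -376)
Mul(Add(48424, 32381), Add(L, Mul(56, -313))) = Mul(Add(48424, 32381), Add(-376, Mul(56, -313))) = Mul(80805, Add(-376, -17528)) = Mul(80805, -17904) = -1446732720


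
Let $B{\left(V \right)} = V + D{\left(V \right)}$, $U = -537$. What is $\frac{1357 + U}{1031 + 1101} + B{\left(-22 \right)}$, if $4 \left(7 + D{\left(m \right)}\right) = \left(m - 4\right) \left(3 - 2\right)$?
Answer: $- \frac{913}{26} \approx -35.115$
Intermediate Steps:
$D{\left(m \right)} = -8 + \frac{m}{4}$ ($D{\left(m \right)} = -7 + \frac{\left(m - 4\right) \left(3 - 2\right)}{4} = -7 + \frac{\left(-4 + m\right) 1}{4} = -7 + \frac{-4 + m}{4} = -7 + \left(-1 + \frac{m}{4}\right) = -8 + \frac{m}{4}$)
$B{\left(V \right)} = -8 + \frac{5 V}{4}$ ($B{\left(V \right)} = V + \left(-8 + \frac{V}{4}\right) = -8 + \frac{5 V}{4}$)
$\frac{1357 + U}{1031 + 1101} + B{\left(-22 \right)} = \frac{1357 - 537}{1031 + 1101} + \left(-8 + \frac{5}{4} \left(-22\right)\right) = \frac{820}{2132} - \frac{71}{2} = 820 \cdot \frac{1}{2132} - \frac{71}{2} = \frac{5}{13} - \frac{71}{2} = - \frac{913}{26}$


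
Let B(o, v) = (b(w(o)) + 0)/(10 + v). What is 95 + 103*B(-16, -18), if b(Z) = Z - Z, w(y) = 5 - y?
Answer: 95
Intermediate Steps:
b(Z) = 0
B(o, v) = 0 (B(o, v) = (0 + 0)/(10 + v) = 0/(10 + v) = 0)
95 + 103*B(-16, -18) = 95 + 103*0 = 95 + 0 = 95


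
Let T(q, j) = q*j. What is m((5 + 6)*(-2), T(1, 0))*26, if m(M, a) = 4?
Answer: 104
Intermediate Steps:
T(q, j) = j*q
m((5 + 6)*(-2), T(1, 0))*26 = 4*26 = 104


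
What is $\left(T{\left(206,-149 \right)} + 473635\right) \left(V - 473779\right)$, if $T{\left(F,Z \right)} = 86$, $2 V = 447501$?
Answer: $- \frac{236887502097}{2} \approx -1.1844 \cdot 10^{11}$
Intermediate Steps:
$V = \frac{447501}{2}$ ($V = \frac{1}{2} \cdot 447501 = \frac{447501}{2} \approx 2.2375 \cdot 10^{5}$)
$\left(T{\left(206,-149 \right)} + 473635\right) \left(V - 473779\right) = \left(86 + 473635\right) \left(\frac{447501}{2} - 473779\right) = 473721 \left(- \frac{500057}{2}\right) = - \frac{236887502097}{2}$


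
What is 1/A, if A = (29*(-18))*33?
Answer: -1/17226 ≈ -5.8052e-5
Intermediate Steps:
A = -17226 (A = -522*33 = -17226)
1/A = 1/(-17226) = -1/17226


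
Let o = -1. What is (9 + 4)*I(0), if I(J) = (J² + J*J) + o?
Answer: -13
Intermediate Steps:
I(J) = -1 + 2*J² (I(J) = (J² + J*J) - 1 = (J² + J²) - 1 = 2*J² - 1 = -1 + 2*J²)
(9 + 4)*I(0) = (9 + 4)*(-1 + 2*0²) = 13*(-1 + 2*0) = 13*(-1 + 0) = 13*(-1) = -13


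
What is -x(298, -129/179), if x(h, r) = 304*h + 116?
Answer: -90708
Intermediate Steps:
x(h, r) = 116 + 304*h
-x(298, -129/179) = -(116 + 304*298) = -(116 + 90592) = -1*90708 = -90708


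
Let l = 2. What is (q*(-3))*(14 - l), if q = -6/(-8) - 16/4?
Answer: 117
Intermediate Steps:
q = -13/4 (q = -6*(-⅛) - 16*¼ = ¾ - 4 = -13/4 ≈ -3.2500)
(q*(-3))*(14 - l) = (-13/4*(-3))*(14 - 1*2) = 39*(14 - 2)/4 = (39/4)*12 = 117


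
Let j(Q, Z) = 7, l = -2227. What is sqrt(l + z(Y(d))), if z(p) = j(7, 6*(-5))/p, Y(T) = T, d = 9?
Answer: 2*I*sqrt(5009)/3 ≈ 47.183*I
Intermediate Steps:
z(p) = 7/p
sqrt(l + z(Y(d))) = sqrt(-2227 + 7/9) = sqrt(-20036/9) = 2*I*sqrt(5009)/3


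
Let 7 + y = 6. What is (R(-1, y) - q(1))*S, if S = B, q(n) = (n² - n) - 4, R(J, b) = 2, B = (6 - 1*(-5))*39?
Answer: 2574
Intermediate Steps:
y = -1 (y = -7 + 6 = -1)
B = 429 (B = (6 + 5)*39 = 11*39 = 429)
q(n) = -4 + n² - n
S = 429
(R(-1, y) - q(1))*S = (2 - (-4 + 1² - 1*1))*429 = (2 - (-4 + 1 - 1))*429 = (2 - 1*(-4))*429 = (2 + 4)*429 = 6*429 = 2574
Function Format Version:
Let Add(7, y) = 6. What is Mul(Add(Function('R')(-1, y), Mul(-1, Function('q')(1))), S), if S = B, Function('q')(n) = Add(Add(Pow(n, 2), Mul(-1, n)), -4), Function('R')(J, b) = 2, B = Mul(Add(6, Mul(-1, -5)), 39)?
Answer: 2574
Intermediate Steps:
y = -1 (y = Add(-7, 6) = -1)
B = 429 (B = Mul(Add(6, 5), 39) = Mul(11, 39) = 429)
Function('q')(n) = Add(-4, Pow(n, 2), Mul(-1, n))
S = 429
Mul(Add(Function('R')(-1, y), Mul(-1, Function('q')(1))), S) = Mul(Add(2, Mul(-1, Add(-4, Pow(1, 2), Mul(-1, 1)))), 429) = Mul(Add(2, Mul(-1, Add(-4, 1, -1))), 429) = Mul(Add(2, Mul(-1, -4)), 429) = Mul(Add(2, 4), 429) = Mul(6, 429) = 2574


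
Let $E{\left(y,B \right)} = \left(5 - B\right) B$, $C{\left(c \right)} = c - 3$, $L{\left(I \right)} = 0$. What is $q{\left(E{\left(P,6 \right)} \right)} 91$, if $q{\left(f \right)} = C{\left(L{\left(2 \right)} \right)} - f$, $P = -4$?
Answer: $273$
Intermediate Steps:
$C{\left(c \right)} = -3 + c$ ($C{\left(c \right)} = c - 3 = -3 + c$)
$E{\left(y,B \right)} = B \left(5 - B\right)$
$q{\left(f \right)} = -3 - f$ ($q{\left(f \right)} = \left(-3 + 0\right) - f = -3 - f$)
$q{\left(E{\left(P,6 \right)} \right)} 91 = \left(-3 - 6 \left(5 - 6\right)\right) 91 = \left(-3 - 6 \left(-1\right)\right) 91 = \left(-3 - -6\right) 91 = \left(-3 + 6\right) 91 = 3 \cdot 91 = 273$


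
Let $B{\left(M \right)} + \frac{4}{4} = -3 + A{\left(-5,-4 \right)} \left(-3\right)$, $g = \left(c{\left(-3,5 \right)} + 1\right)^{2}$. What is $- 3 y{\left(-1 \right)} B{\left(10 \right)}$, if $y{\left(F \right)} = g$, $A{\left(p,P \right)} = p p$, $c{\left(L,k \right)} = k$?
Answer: $8532$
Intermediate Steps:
$A{\left(p,P \right)} = p^{2}$
$g = 36$ ($g = \left(5 + 1\right)^{2} = 6^{2} = 36$)
$B{\left(M \right)} = -79$ ($B{\left(M \right)} = -1 + \left(-3 + \left(-5\right)^{2} \left(-3\right)\right) = -1 + \left(-3 + 25 \left(-3\right)\right) = -1 - 78 = -79$)
$y{\left(F \right)} = 36$
$- 3 y{\left(-1 \right)} B{\left(10 \right)} = \left(-3\right) 36 \left(-79\right) = \left(-108\right) \left(-79\right) = 8532$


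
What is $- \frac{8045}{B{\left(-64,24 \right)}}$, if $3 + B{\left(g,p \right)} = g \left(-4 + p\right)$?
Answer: $\frac{8045}{1283} \approx 6.2705$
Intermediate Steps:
$B{\left(g,p \right)} = -3 + g \left(-4 + p\right)$
$- \frac{8045}{B{\left(-64,24 \right)}} = - \frac{8045}{-3 - -256 - 1536} = - \frac{8045}{-3 + 256 - 1536} = - \frac{8045}{-1283} = \left(-8045\right) \left(- \frac{1}{1283}\right) = \frac{8045}{1283}$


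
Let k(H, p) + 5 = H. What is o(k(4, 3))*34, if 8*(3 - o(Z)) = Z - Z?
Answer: 102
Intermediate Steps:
k(H, p) = -5 + H
o(Z) = 3 (o(Z) = 3 - (Z - Z)/8 = 3 - 1/8*0 = 3 + 0 = 3)
o(k(4, 3))*34 = 3*34 = 102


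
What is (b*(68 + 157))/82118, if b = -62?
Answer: -6975/41059 ≈ -0.16988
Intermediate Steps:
(b*(68 + 157))/82118 = -62*(68 + 157)/82118 = -62*225*(1/82118) = -13950*1/82118 = -6975/41059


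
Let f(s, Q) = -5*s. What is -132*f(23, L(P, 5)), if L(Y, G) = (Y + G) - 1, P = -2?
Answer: 15180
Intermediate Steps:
L(Y, G) = -1 + G + Y (L(Y, G) = (G + Y) - 1 = -1 + G + Y)
-132*f(23, L(P, 5)) = -(-660)*23 = -132*(-115) = 15180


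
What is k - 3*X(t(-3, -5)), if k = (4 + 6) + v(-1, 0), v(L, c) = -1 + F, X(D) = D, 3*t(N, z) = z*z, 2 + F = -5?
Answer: -23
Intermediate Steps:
F = -7 (F = -2 - 5 = -7)
t(N, z) = z²/3 (t(N, z) = (z*z)/3 = z²/3)
v(L, c) = -8 (v(L, c) = -1 - 7 = -8)
k = 2 (k = (4 + 6) - 8 = 10 - 8 = 2)
k - 3*X(t(-3, -5)) = 2 - (-5)² = 2 - 25 = -23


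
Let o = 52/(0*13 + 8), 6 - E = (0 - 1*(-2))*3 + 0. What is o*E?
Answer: 0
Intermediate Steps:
E = 0 (E = 6 - ((0 - 1*(-2))*3 + 0) = 6 - ((0 + 2)*3 + 0) = 6 - (2*3 + 0) = 6 - (6 + 0) = 6 - 1*6 = 6 - 6 = 0)
o = 13/2 (o = 52/(0 + 8) = 52/8 = 52*(1/8) = 13/2 ≈ 6.5000)
o*E = (13/2)*0 = 0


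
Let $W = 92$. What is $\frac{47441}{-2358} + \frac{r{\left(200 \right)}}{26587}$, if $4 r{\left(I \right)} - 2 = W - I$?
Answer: $- \frac{630688177}{31346073} \approx -20.12$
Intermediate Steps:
$r{\left(I \right)} = \frac{47}{2} - \frac{I}{4}$ ($r{\left(I \right)} = \frac{1}{2} + \frac{92 - I}{4} = \frac{1}{2} - \left(-23 + \frac{I}{4}\right) = \frac{47}{2} - \frac{I}{4}$)
$\frac{47441}{-2358} + \frac{r{\left(200 \right)}}{26587} = \frac{47441}{-2358} + \frac{\frac{47}{2} - 50}{26587} = 47441 \left(- \frac{1}{2358}\right) + \left(\frac{47}{2} - 50\right) \frac{1}{26587} = - \frac{47441}{2358} - \frac{53}{53174} = - \frac{630688177}{31346073}$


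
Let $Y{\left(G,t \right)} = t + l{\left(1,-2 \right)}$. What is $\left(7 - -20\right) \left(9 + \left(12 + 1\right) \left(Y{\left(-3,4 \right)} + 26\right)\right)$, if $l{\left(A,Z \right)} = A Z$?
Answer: $10071$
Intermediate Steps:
$Y{\left(G,t \right)} = -2 + t$ ($Y{\left(G,t \right)} = t + 1 \left(-2\right) = t - 2 = -2 + t$)
$\left(7 - -20\right) \left(9 + \left(12 + 1\right) \left(Y{\left(-3,4 \right)} + 26\right)\right) = \left(7 - -20\right) \left(9 + \left(12 + 1\right) \left(\left(-2 + 4\right) + 26\right)\right) = \left(7 + 20\right) \left(9 + 13 \left(2 + 26\right)\right) = 27 \left(9 + 13 \cdot 28\right) = 27 \left(9 + 364\right) = 27 \cdot 373 = 10071$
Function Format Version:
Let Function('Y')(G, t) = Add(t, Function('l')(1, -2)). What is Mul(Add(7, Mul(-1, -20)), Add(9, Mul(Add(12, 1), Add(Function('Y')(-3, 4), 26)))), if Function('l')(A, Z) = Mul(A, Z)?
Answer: 10071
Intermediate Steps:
Function('Y')(G, t) = Add(-2, t) (Function('Y')(G, t) = Add(t, Mul(1, -2)) = Add(t, -2) = Add(-2, t))
Mul(Add(7, Mul(-1, -20)), Add(9, Mul(Add(12, 1), Add(Function('Y')(-3, 4), 26)))) = Mul(Add(7, Mul(-1, -20)), Add(9, Mul(Add(12, 1), Add(Add(-2, 4), 26)))) = Mul(Add(7, 20), Add(9, Mul(13, Add(2, 26)))) = Mul(27, Add(9, Mul(13, 28))) = Mul(27, Add(9, 364)) = Mul(27, 373) = 10071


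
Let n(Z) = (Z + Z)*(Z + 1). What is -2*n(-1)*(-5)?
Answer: 0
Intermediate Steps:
n(Z) = 2*Z*(1 + Z) (n(Z) = (2*Z)*(1 + Z) = 2*Z*(1 + Z))
-2*n(-1)*(-5) = -4*(-1)*(1 - 1)*(-5) = -4*(-1)*0*(-5) = -2*0*(-5) = 0*(-5) = 0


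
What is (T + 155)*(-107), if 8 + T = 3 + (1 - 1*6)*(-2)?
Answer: -17120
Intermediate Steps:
T = 5 (T = -8 + (3 + (1 - 1*6)*(-2)) = -8 + (3 + (1 - 6)*(-2)) = -8 + (3 - 5*(-2)) = -8 + (3 + 10) = -8 + 13 = 5)
(T + 155)*(-107) = (5 + 155)*(-107) = 160*(-107) = -17120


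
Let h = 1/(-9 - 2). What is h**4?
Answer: 1/14641 ≈ 6.8301e-5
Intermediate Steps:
h = -1/11 (h = 1/(-11) = -1/11 ≈ -0.090909)
h**4 = (-1/11)**4 = 1/14641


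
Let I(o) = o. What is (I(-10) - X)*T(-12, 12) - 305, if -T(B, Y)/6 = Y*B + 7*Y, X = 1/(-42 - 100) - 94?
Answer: 2125565/71 ≈ 29938.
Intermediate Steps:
X = -13349/142 (X = 1/(-142) - 94 = -1/142 - 94 = -13349/142 ≈ -94.007)
T(B, Y) = -42*Y - 6*B*Y (T(B, Y) = -6*(Y*B + 7*Y) = -6*(B*Y + 7*Y) = -6*(7*Y + B*Y) = -42*Y - 6*B*Y)
(I(-10) - X)*T(-12, 12) - 305 = (-10 - 1*(-13349/142))*(-6*12*(7 - 12)) - 305 = (-10 + 13349/142)*(-6*12*(-5)) - 305 = (11929/142)*360 - 305 = 2147220/71 - 305 = 2125565/71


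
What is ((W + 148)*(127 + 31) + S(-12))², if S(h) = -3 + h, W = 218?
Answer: 3342342969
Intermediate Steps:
((W + 148)*(127 + 31) + S(-12))² = ((218 + 148)*(127 + 31) + (-3 - 12))² = (366*158 - 15)² = (57828 - 15)² = 57813² = 3342342969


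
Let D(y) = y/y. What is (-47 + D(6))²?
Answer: 2116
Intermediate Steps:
D(y) = 1
(-47 + D(6))² = (-47 + 1)² = (-46)² = 2116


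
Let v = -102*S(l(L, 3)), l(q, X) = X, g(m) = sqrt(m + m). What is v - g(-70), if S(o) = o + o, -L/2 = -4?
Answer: -612 - 2*I*sqrt(35) ≈ -612.0 - 11.832*I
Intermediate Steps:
L = 8 (L = -2*(-4) = 8)
g(m) = sqrt(2)*sqrt(m) (g(m) = sqrt(2*m) = sqrt(2)*sqrt(m))
S(o) = 2*o
v = -612 (v = -204*3 = -102*6 = -612)
v - g(-70) = -612 - sqrt(2)*sqrt(-70) = -612 - sqrt(2)*I*sqrt(70) = -612 - 2*I*sqrt(35)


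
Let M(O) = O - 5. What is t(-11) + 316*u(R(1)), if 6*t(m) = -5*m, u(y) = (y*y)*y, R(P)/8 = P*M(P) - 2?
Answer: -209682377/6 ≈ -3.4947e+7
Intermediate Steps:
M(O) = -5 + O
R(P) = -16 + 8*P*(-5 + P) (R(P) = 8*(P*(-5 + P) - 2) = 8*(-2 + P*(-5 + P)) = -16 + 8*P*(-5 + P))
u(y) = y³ (u(y) = y²*y = y³)
t(m) = -5*m/6 (t(m) = (-5*m)/6 = -5*m/6)
t(-11) + 316*u(R(1)) = -⅚*(-11) + 316*(-16 + 8*1*(-5 + 1))³ = 55/6 + 316*(-16 + 8*1*(-4))³ = 55/6 + 316*(-16 - 32)³ = 55/6 + 316*(-48)³ = 55/6 + 316*(-110592) = 55/6 - 34947072 = -209682377/6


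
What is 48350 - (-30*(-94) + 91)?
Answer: 45439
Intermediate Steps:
48350 - (-30*(-94) + 91) = 48350 - (2820 + 91) = 48350 - 1*2911 = 48350 - 2911 = 45439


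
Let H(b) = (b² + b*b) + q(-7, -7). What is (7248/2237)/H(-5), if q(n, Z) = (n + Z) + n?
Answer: 7248/64873 ≈ 0.11173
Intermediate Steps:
q(n, Z) = Z + 2*n (q(n, Z) = (Z + n) + n = Z + 2*n)
H(b) = -21 + 2*b² (H(b) = (b² + b*b) + (-7 + 2*(-7)) = (b² + b²) + (-7 - 14) = 2*b² - 21 = -21 + 2*b²)
(7248/2237)/H(-5) = (7248/2237)/(-21 + 2*(-5)²) = (7248*(1/2237))/(-21 + 2*25) = 7248/(2237*(-21 + 50)) = (7248/2237)/29 = (7248/2237)*(1/29) = 7248/64873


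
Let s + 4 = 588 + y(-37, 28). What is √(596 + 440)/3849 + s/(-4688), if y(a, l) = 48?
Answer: -79/586 + 2*√259/3849 ≈ -0.12645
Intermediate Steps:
s = 632 (s = -4 + (588 + 48) = -4 + 636 = 632)
√(596 + 440)/3849 + s/(-4688) = √(596 + 440)/3849 + 632/(-4688) = √1036*(1/3849) + 632*(-1/4688) = (2*√259)*(1/3849) - 79/586 = 2*√259/3849 - 79/586 = -79/586 + 2*√259/3849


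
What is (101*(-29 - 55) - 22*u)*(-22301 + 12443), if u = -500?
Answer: -24802728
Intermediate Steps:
(101*(-29 - 55) - 22*u)*(-22301 + 12443) = (101*(-29 - 55) - 22*(-500))*(-22301 + 12443) = (101*(-84) + 11000)*(-9858) = (-8484 + 11000)*(-9858) = 2516*(-9858) = -24802728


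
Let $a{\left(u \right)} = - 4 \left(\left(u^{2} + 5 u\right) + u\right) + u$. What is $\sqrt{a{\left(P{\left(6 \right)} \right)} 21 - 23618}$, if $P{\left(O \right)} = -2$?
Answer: $2 i \sqrt{5747} \approx 151.62 i$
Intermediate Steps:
$a{\left(u \right)} = - 23 u - 4 u^{2}$ ($a{\left(u \right)} = - 4 \left(u^{2} + 6 u\right) + u = \left(- 24 u - 4 u^{2}\right) + u = - 23 u - 4 u^{2}$)
$\sqrt{a{\left(P{\left(6 \right)} \right)} 21 - 23618} = \sqrt{\left(-1\right) \left(-2\right) \left(23 + 4 \left(-2\right)\right) 21 - 23618} = \sqrt{\left(-1\right) \left(-2\right) \left(23 - 8\right) 21 - 23618} = \sqrt{\left(-1\right) \left(-2\right) 15 \cdot 21 - 23618} = \sqrt{30 \cdot 21 - 23618} = \sqrt{630 - 23618} = \sqrt{-22988} = 2 i \sqrt{5747}$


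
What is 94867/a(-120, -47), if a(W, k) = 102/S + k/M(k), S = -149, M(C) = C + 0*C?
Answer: 14135183/47 ≈ 3.0075e+5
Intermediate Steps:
M(C) = C (M(C) = C + 0 = C)
a(W, k) = 47/149 (a(W, k) = 102/(-149) + k/k = 102*(-1/149) + 1 = -102/149 + 1 = 47/149)
94867/a(-120, -47) = 94867/(47/149) = 94867*(149/47) = 14135183/47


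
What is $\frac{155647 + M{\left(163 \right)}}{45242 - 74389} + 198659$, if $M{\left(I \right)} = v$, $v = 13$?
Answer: $\frac{5790158213}{29147} \approx 1.9865 \cdot 10^{5}$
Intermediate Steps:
$M{\left(I \right)} = 13$
$\frac{155647 + M{\left(163 \right)}}{45242 - 74389} + 198659 = \frac{155647 + 13}{45242 - 74389} + 198659 = \frac{155660}{-29147} + 198659 = 155660 \left(- \frac{1}{29147}\right) + 198659 = - \frac{155660}{29147} + 198659 = \frac{5790158213}{29147}$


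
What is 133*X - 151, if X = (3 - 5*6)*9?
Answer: -32470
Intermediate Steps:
X = -243 (X = (3 - 30)*9 = -27*9 = -243)
133*X - 151 = 133*(-243) - 151 = -32319 - 151 = -32470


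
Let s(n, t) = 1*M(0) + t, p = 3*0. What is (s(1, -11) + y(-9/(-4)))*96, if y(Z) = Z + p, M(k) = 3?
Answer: -552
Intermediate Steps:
p = 0
y(Z) = Z (y(Z) = Z + 0 = Z)
s(n, t) = 3 + t (s(n, t) = 1*3 + t = 3 + t)
(s(1, -11) + y(-9/(-4)))*96 = ((3 - 11) - 9/(-4))*96 = (-8 - 9*(-1/4))*96 = (-8 + 9/4)*96 = -23/4*96 = -552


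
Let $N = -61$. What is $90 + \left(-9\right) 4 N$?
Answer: $2286$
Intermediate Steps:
$90 + \left(-9\right) 4 N = 90 + \left(-9\right) 4 \left(-61\right) = 90 - -2196 = 90 + 2196 = 2286$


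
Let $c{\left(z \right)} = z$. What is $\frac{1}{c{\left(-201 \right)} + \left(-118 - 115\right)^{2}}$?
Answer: $\frac{1}{54088} \approx 1.8488 \cdot 10^{-5}$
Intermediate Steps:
$\frac{1}{c{\left(-201 \right)} + \left(-118 - 115\right)^{2}} = \frac{1}{-201 + \left(-118 - 115\right)^{2}} = \frac{1}{-201 + \left(-233\right)^{2}} = \frac{1}{-201 + 54289} = \frac{1}{54088}$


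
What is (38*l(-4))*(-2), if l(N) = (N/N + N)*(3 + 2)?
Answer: 1140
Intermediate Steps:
l(N) = 5 + 5*N (l(N) = (1 + N)*5 = 5 + 5*N)
(38*l(-4))*(-2) = (38*(5 + 5*(-4)))*(-2) = (38*(5 - 20))*(-2) = (38*(-15))*(-2) = -570*(-2) = 1140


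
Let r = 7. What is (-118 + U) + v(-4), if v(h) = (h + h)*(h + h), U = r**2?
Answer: -5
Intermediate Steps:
U = 49 (U = 7**2 = 49)
v(h) = 4*h**2 (v(h) = (2*h)*(2*h) = 4*h**2)
(-118 + U) + v(-4) = (-118 + 49) + 4*(-4)**2 = -69 + 4*16 = -69 + 64 = -5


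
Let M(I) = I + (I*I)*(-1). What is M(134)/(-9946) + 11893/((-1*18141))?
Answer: 102510562/90215193 ≈ 1.1363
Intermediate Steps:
M(I) = I - I**2 (M(I) = I + I**2*(-1) = I - I**2)
M(134)/(-9946) + 11893/((-1*18141)) = (134*(1 - 1*134))/(-9946) + 11893/((-1*18141)) = (134*(1 - 134))*(-1/9946) + 11893/(-18141) = (134*(-133))*(-1/9946) + 11893*(-1/18141) = -17822*(-1/9946) - 11893/18141 = 8911/4973 - 11893/18141 = 102510562/90215193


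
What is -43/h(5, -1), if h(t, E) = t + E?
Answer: -43/4 ≈ -10.750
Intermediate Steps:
h(t, E) = E + t
-43/h(5, -1) = -43/(-1 + 5) = -43/4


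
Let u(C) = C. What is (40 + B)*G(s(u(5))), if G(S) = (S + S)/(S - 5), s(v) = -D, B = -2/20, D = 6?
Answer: 2394/55 ≈ 43.527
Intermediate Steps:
B = -⅒ (B = -2*1/20 = -⅒ ≈ -0.10000)
s(v) = -6 (s(v) = -1*6 = -6)
G(S) = 2*S/(-5 + S) (G(S) = (2*S)/(-5 + S) = 2*S/(-5 + S))
(40 + B)*G(s(u(5))) = (40 - ⅒)*(2*(-6)/(-5 - 6)) = 399*(2*(-6)/(-11))/10 = 399*(2*(-6)*(-1/11))/10 = (399/10)*(12/11) = 2394/55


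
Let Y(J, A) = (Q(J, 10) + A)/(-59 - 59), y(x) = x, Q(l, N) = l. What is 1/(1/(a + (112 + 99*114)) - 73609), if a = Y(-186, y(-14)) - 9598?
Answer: -106300/7824636641 ≈ -1.3585e-5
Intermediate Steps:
Y(J, A) = -A/118 - J/118 (Y(J, A) = (J + A)/(-59 - 59) = (A + J)/(-118) = (A + J)*(-1/118) = -A/118 - J/118)
a = -566182/59 (a = (-1/118*(-14) - 1/118*(-186)) - 9598 = (7/59 + 93/59) - 9598 = 100/59 - 9598 = -566182/59 ≈ -9596.3)
1/(1/(a + (112 + 99*114)) - 73609) = 1/(1/(-566182/59 + (112 + 99*114)) - 73609) = 1/(1/(-566182/59 + (112 + 11286)) - 73609) = 1/(1/(-566182/59 + 11398) - 73609) = 1/(1/(106300/59) - 73609) = 1/(59/106300 - 73609) = 1/(-7824636641/106300) = -106300/7824636641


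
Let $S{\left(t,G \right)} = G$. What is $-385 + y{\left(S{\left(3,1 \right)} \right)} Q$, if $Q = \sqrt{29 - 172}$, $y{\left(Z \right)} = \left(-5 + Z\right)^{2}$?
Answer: $-385 + 16 i \sqrt{143} \approx -385.0 + 191.33 i$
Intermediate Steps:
$Q = i \sqrt{143}$ ($Q = \sqrt{-143} = i \sqrt{143} \approx 11.958 i$)
$-385 + y{\left(S{\left(3,1 \right)} \right)} Q = -385 + \left(-5 + 1\right)^{2} i \sqrt{143} = -385 + \left(-4\right)^{2} i \sqrt{143} = -385 + 16 i \sqrt{143}$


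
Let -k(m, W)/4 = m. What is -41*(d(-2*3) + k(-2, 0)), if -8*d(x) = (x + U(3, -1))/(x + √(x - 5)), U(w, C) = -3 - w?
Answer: -15047/47 + 123*I*√11/94 ≈ -320.15 + 4.3398*I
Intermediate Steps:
k(m, W) = -4*m
d(x) = -(-6 + x)/(8*(x + √(-5 + x))) (d(x) = -(x + (-3 - 1*3))/(8*(x + √(x - 5))) = -(x + (-3 - 3))/(8*(x + √(-5 + x))) = -(x - 6)/(8*(x + √(-5 + x))) = -(-6 + x)/(8*(x + √(-5 + x))))
-41*(d(-2*3) + k(-2, 0)) = -41*((6 - (-2)*3)/(8*(-2*3 + √(-5 - 2*3))) - 4*(-2)) = -41*((6 - 1*(-6))/(8*(-6 + √(-5 - 6))) + 8) = -41*((6 + 6)/(8*(-6 + √(-11))) + 8) = -41*((⅛)*12/(-6 + I*√11) + 8) = -41*(3/(2*(-6 + I*√11)) + 8) = -41*(8 + 3/(2*(-6 + I*√11))) = -328 - 123/(2*(-6 + I*√11))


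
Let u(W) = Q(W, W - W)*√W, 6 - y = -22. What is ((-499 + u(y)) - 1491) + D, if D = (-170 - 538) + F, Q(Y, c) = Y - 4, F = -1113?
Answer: -3811 + 48*√7 ≈ -3684.0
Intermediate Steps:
y = 28 (y = 6 - 1*(-22) = 6 + 22 = 28)
Q(Y, c) = -4 + Y
u(W) = √W*(-4 + W) (u(W) = (-4 + W)*√W = √W*(-4 + W))
D = -1821 (D = (-170 - 538) - 1113 = -708 - 1113 = -1821)
((-499 + u(y)) - 1491) + D = ((-499 + √28*(-4 + 28)) - 1491) - 1821 = ((-499 + (2*√7)*24) - 1491) - 1821 = ((-499 + 48*√7) - 1491) - 1821 = (-1990 + 48*√7) - 1821 = -3811 + 48*√7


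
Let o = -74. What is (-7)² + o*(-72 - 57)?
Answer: 9595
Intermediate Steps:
(-7)² + o*(-72 - 57) = (-7)² - 74*(-72 - 57) = 49 - 74*(-129) = 49 + 9546 = 9595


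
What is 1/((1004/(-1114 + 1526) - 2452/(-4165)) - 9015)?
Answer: -428995/3866091954 ≈ -0.00011096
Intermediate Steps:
1/((1004/(-1114 + 1526) - 2452/(-4165)) - 9015) = 1/((1004/412 - 2452*(-1/4165)) - 9015) = 1/((1004*(1/412) + 2452/4165) - 9015) = 1/((251/103 + 2452/4165) - 9015) = 1/(1297971/428995 - 9015) = 1/(-3866091954/428995) = -428995/3866091954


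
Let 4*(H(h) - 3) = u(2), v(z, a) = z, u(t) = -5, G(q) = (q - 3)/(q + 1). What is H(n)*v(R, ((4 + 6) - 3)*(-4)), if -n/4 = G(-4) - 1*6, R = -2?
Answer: -7/2 ≈ -3.5000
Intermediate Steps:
G(q) = (-3 + q)/(1 + q)
n = 44/3 (n = -4*((-3 - 4)/(1 - 4) - 1*6) = -4*(-7/(-3) - 6) = -4*(-⅓*(-7) - 6) = -4*(7/3 - 6) = -4*(-11/3) = 44/3 ≈ 14.667)
H(h) = 7/4 (H(h) = 3 + (¼)*(-5) = 3 - 5/4 = 7/4)
H(n)*v(R, ((4 + 6) - 3)*(-4)) = (7/4)*(-2) = -7/2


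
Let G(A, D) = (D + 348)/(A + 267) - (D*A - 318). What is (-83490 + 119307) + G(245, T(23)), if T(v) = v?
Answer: 15616371/512 ≈ 30501.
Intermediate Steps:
G(A, D) = 318 + (348 + D)/(267 + A) - A*D (G(A, D) = (348 + D)/(267 + A) - (A*D - 318) = (348 + D)/(267 + A) - (-318 + A*D) = (348 + D)/(267 + A) + (318 - A*D) = 318 + (348 + D)/(267 + A) - A*D)
(-83490 + 119307) + G(245, T(23)) = (-83490 + 119307) + (85254 + 23 + 318*245 - 1*23*245**2 - 267*245*23)/(267 + 245) = 35817 + (85254 + 23 + 77910 - 1*23*60025 - 1504545)/512 = 35817 + (85254 + 23 + 77910 - 1380575 - 1504545)/512 = 35817 + (1/512)*(-2721933) = 35817 - 2721933/512 = 15616371/512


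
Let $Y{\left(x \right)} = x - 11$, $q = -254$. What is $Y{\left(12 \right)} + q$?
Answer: $-253$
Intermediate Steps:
$Y{\left(x \right)} = -11 + x$
$Y{\left(12 \right)} + q = \left(-11 + 12\right) - 254 = 1 - 254 = -253$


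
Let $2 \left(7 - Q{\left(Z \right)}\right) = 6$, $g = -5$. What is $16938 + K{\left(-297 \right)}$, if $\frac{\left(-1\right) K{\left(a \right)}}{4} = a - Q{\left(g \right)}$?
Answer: $18142$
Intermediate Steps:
$Q{\left(Z \right)} = 4$ ($Q{\left(Z \right)} = 7 - 3 = 4$)
$K{\left(a \right)} = 16 - 4 a$ ($K{\left(a \right)} = - 4 \left(a - 4\right) = - 4 \left(-4 + a\right) = 16 - 4 a$)
$16938 + K{\left(-297 \right)} = 16938 + \left(16 - -1188\right) = 16938 + \left(16 + 1188\right) = 16938 + 1204 = 18142$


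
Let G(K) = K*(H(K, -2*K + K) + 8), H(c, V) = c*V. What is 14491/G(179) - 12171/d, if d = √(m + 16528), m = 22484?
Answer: -14491/5733907 - 4057*√9753/6502 ≈ -61.623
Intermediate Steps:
d = 2*√9753 (d = √(22484 + 16528) = √39012 = 2*√9753 ≈ 197.51)
H(c, V) = V*c
G(K) = K*(8 - K²) (G(K) = K*((-2*K + K)*K + 8) = K*((-K)*K + 8) = K*(-K² + 8) = K*(8 - K²))
14491/G(179) - 12171/d = 14491/((179*(8 - 1*179²))) - 12171*√9753/19506 = 14491/((179*(8 - 1*32041))) - 4057*√9753/6502 = 14491/((179*(8 - 32041))) - 4057*√9753/6502 = 14491/((179*(-32033))) - 4057*√9753/6502 = 14491/(-5733907) - 4057*√9753/6502 = 14491*(-1/5733907) - 4057*√9753/6502 = -14491/5733907 - 4057*√9753/6502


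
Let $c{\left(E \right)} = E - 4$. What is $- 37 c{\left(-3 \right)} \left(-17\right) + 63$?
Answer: $-4340$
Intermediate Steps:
$c{\left(E \right)} = -4 + E$
$- 37 c{\left(-3 \right)} \left(-17\right) + 63 = - 37 \left(-4 - 3\right) \left(-17\right) + 63 = - 37 \left(\left(-7\right) \left(-17\right)\right) + 63 = \left(-37\right) 119 + 63 = -4403 + 63 = -4340$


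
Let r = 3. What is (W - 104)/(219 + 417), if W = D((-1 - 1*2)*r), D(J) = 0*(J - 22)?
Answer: -26/159 ≈ -0.16352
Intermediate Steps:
D(J) = 0 (D(J) = 0*(-22 + J) = 0)
W = 0
(W - 104)/(219 + 417) = (0 - 104)/(219 + 417) = -104/636 = -104*1/636 = -26/159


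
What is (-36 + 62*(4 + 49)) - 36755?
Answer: -33505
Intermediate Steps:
(-36 + 62*(4 + 49)) - 36755 = (-36 + 62*53) - 36755 = (-36 + 3286) - 36755 = 3250 - 36755 = -33505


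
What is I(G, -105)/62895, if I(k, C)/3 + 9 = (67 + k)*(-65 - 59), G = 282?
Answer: -8657/4193 ≈ -2.0646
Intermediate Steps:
I(k, C) = -24951 - 372*k (I(k, C) = -27 + 3*((67 + k)*(-65 - 59)) = -27 + 3*((67 + k)*(-124)) = -27 + 3*(-8308 - 124*k) = -27 + (-24924 - 372*k) = -24951 - 372*k)
I(G, -105)/62895 = (-24951 - 372*282)/62895 = (-24951 - 104904)*(1/62895) = -129855*1/62895 = -8657/4193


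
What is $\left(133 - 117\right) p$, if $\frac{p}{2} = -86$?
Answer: $-2752$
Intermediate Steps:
$p = -172$ ($p = 2 \left(-86\right) = -172$)
$\left(133 - 117\right) p = \left(133 - 117\right) \left(-172\right) = 16 \left(-172\right) = -2752$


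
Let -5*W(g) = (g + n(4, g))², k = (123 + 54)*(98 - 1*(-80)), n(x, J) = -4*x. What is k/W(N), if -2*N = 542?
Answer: -157530/82369 ≈ -1.9125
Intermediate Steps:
N = -271 (N = -½*542 = -271)
k = 31506 (k = 177*(98 + 80) = 177*178 = 31506)
W(g) = -(-16 + g)²/5 (W(g) = -(g - 4*4)²/5 = -(g - 16)²/5 = -(-16 + g)²/5)
k/W(N) = 31506/((-(-16 - 271)²/5)) = 31506/((-⅕*(-287)²)) = 31506/((-⅕*82369)) = 31506/(-82369/5) = 31506*(-5/82369) = -157530/82369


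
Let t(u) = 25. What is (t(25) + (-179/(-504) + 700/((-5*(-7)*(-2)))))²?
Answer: 59892121/254016 ≈ 235.78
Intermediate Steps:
(t(25) + (-179/(-504) + 700/((-5*(-7)*(-2)))))² = (25 + (-179/(-504) + 700/((-5*(-7)*(-2)))))² = (25 + (-179*(-1/504) + 700/((35*(-2)))))² = (25 + (179/504 + 700/(-70)))² = (25 + (179/504 + 700*(-1/70)))² = (25 + (179/504 - 10))² = (25 - 4861/504)² = (7739/504)² = 59892121/254016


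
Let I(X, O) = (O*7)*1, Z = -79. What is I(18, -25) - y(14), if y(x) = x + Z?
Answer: -110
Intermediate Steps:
I(X, O) = 7*O (I(X, O) = (7*O)*1 = 7*O)
y(x) = -79 + x (y(x) = x - 79 = -79 + x)
I(18, -25) - y(14) = 7*(-25) - (-79 + 14) = -175 - 1*(-65) = -175 + 65 = -110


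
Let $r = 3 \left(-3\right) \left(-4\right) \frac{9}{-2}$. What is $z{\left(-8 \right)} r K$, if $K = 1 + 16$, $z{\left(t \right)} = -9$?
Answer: $24786$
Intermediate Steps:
$K = 17$
$r = -162$ ($r = \left(-9\right) \left(-4\right) 9 \left(- \frac{1}{2}\right) = 36 \left(- \frac{9}{2}\right) = -162$)
$z{\left(-8 \right)} r K = \left(-9\right) \left(-162\right) 17 = 1458 \cdot 17 = 24786$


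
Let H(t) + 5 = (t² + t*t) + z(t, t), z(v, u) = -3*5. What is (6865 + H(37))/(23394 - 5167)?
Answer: 9583/18227 ≈ 0.52576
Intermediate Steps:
z(v, u) = -15
H(t) = -20 + 2*t² (H(t) = -5 + ((t² + t*t) - 15) = -5 + ((t² + t²) - 15) = -5 + (2*t² - 15) = -5 + (-15 + 2*t²) = -20 + 2*t²)
(6865 + H(37))/(23394 - 5167) = (6865 + (-20 + 2*37²))/(23394 - 5167) = (6865 + (-20 + 2*1369))/18227 = (6865 + (-20 + 2738))*(1/18227) = (6865 + 2718)*(1/18227) = 9583*(1/18227) = 9583/18227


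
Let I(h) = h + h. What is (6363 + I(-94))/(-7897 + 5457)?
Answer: -1235/488 ≈ -2.5307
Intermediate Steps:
I(h) = 2*h
(6363 + I(-94))/(-7897 + 5457) = (6363 + 2*(-94))/(-7897 + 5457) = (6363 - 188)/(-2440) = 6175*(-1/2440) = -1235/488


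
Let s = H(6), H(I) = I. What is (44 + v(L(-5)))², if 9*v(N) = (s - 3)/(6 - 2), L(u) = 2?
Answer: 279841/144 ≈ 1943.3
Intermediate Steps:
s = 6
v(N) = 1/12 (v(N) = ((6 - 3)/(6 - 2))/9 = (3/4)/9 = (3*(¼))/9 = (⅑)*(¾) = 1/12)
(44 + v(L(-5)))² = (44 + 1/12)² = (529/12)² = 279841/144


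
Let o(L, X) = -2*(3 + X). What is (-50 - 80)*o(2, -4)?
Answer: -260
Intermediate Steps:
o(L, X) = -6 - 2*X
(-50 - 80)*o(2, -4) = (-50 - 80)*(-6 - 2*(-4)) = -130*(-6 + 8) = -130*2 = -260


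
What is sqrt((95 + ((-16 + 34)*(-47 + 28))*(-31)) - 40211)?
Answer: I*sqrt(29514) ≈ 171.8*I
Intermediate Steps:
sqrt((95 + ((-16 + 34)*(-47 + 28))*(-31)) - 40211) = sqrt((95 + (18*(-19))*(-31)) - 40211) = sqrt((95 - 342*(-31)) - 40211) = sqrt((95 + 10602) - 40211) = sqrt(10697 - 40211) = sqrt(-29514) = I*sqrt(29514)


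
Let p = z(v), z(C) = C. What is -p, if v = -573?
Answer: 573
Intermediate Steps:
p = -573
-p = -1*(-573) = 573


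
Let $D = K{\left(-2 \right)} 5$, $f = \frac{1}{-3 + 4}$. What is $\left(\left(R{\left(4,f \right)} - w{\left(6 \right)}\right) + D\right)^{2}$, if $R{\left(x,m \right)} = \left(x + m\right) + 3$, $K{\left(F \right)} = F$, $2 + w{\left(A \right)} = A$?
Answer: $36$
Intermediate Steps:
$f = 1$ ($f = 1^{-1} = 1$)
$w{\left(A \right)} = -2 + A$
$R{\left(x,m \right)} = 3 + m + x$ ($R{\left(x,m \right)} = \left(m + x\right) + 3 = 3 + m + x$)
$D = -10$ ($D = \left(-2\right) 5 = -10$)
$\left(\left(R{\left(4,f \right)} - w{\left(6 \right)}\right) + D\right)^{2} = \left(\left(\left(3 + 1 + 4\right) - \left(-2 + 6\right)\right) - 10\right)^{2} = \left(\left(8 - 4\right) - 10\right)^{2} = \left(4 - 10\right)^{2} = \left(-6\right)^{2} = 36$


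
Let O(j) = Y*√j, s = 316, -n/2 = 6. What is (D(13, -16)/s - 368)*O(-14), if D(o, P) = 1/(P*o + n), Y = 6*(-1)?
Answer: 76750083*I*√14/34760 ≈ 8261.6*I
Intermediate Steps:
n = -12 (n = -2*6 = -12)
Y = -6
O(j) = -6*√j
D(o, P) = 1/(-12 + P*o) (D(o, P) = 1/(P*o - 12) = 1/(-12 + P*o))
(D(13, -16)/s - 368)*O(-14) = (1/(-12 - 16*13*316) - 368)*(-6*I*√14) = ((1/316)/(-12 - 208) - 368)*(-6*I*√14) = ((1/316)/(-220) - 368)*(-6*I*√14) = (-1/220*1/316 - 368)*(-6*I*√14) = (-1/69520 - 368)*(-6*I*√14) = -(-76750083)*I*√14/34760 = 76750083*I*√14/34760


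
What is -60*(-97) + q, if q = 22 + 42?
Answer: 5884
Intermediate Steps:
q = 64
-60*(-97) + q = -60*(-97) + 64 = 5820 + 64 = 5884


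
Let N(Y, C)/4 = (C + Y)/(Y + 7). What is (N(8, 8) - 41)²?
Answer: 303601/225 ≈ 1349.3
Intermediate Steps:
N(Y, C) = 4*(C + Y)/(7 + Y) (N(Y, C) = 4*((C + Y)/(Y + 7)) = 4*((C + Y)/(7 + Y)) = 4*(C + Y)/(7 + Y))
(N(8, 8) - 41)² = (4*(8 + 8)/(7 + 8) - 41)² = (4*16/15 - 41)² = (4*(1/15)*16 - 41)² = (64/15 - 41)² = (-551/15)² = 303601/225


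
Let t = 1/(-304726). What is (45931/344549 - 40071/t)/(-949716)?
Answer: -4207176048744685/327223698084 ≈ -12857.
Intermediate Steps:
t = -1/304726 ≈ -3.2816e-6
(45931/344549 - 40071/t)/(-949716) = (45931/344549 - 40071/(-1/304726))/(-949716) = (45931*(1/344549) - 40071*(-304726))*(-1/949716) = (45931/344549 + 12210675546)*(-1/949716) = (4207176048744685/344549)*(-1/949716) = -4207176048744685/327223698084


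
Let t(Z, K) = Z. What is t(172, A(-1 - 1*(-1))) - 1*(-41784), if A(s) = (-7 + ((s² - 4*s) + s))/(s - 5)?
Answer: 41956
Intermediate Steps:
A(s) = (-7 + s² - 3*s)/(-5 + s) (A(s) = (-7 + (s² - 3*s))/(-5 + s) = (-7 + s² - 3*s)/(-5 + s))
t(172, A(-1 - 1*(-1))) - 1*(-41784) = 172 - 1*(-41784) = 172 + 41784 = 41956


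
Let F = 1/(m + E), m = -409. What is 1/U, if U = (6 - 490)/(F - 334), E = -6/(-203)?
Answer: 27729217/40182164 ≈ 0.69009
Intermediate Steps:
E = 6/203 (E = -6*(-1/203) = 6/203 ≈ 0.029557)
F = -203/83021 (F = 1/(-409 + 6/203) = 1/(-83021/203) = -203/83021 ≈ -0.0024452)
U = 40182164/27729217 (U = (6 - 490)/(-203/83021 - 334) = -484/(-27729217/83021) = -484*(-83021/27729217) = 40182164/27729217 ≈ 1.4491)
1/U = 1/(40182164/27729217) = 27729217/40182164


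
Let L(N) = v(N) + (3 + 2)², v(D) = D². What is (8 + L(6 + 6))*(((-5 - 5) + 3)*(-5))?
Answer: 6195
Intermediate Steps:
L(N) = 25 + N² (L(N) = N² + (3 + 2)² = N² + 5² = N² + 25 = 25 + N²)
(8 + L(6 + 6))*(((-5 - 5) + 3)*(-5)) = (8 + (25 + (6 + 6)²))*(((-5 - 5) + 3)*(-5)) = (8 + (25 + 12²))*((-10 + 3)*(-5)) = (8 + (25 + 144))*(-7*(-5)) = (8 + 169)*35 = 177*35 = 6195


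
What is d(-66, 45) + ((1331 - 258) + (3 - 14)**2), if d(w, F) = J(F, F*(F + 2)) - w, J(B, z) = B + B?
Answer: 1350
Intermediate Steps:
J(B, z) = 2*B
d(w, F) = -w + 2*F (d(w, F) = 2*F - w = -w + 2*F)
d(-66, 45) + ((1331 - 258) + (3 - 14)**2) = (-1*(-66) + 2*45) + ((1331 - 258) + (3 - 14)**2) = (66 + 90) + (1073 + (-11)**2) = 156 + (1073 + 121) = 156 + 1194 = 1350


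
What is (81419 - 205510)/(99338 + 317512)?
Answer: -124091/416850 ≈ -0.29769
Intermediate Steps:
(81419 - 205510)/(99338 + 317512) = -124091/416850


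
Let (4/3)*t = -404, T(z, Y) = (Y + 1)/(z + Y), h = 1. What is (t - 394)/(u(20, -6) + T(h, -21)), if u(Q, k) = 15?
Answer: -697/16 ≈ -43.563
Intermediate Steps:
T(z, Y) = (1 + Y)/(Y + z)
t = -303 (t = (¾)*(-404) = -303)
(t - 394)/(u(20, -6) + T(h, -21)) = (-303 - 394)/(15 + (1 - 21)/(-21 + 1)) = -697/(15 - 20/(-20)) = -697/(15 - 1/20*(-20)) = -697/(15 + 1) = -697/16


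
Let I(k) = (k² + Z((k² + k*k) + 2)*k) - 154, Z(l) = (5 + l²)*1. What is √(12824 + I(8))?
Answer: √147974 ≈ 384.67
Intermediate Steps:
Z(l) = 5 + l²
I(k) = -154 + k² + k*(5 + (2 + 2*k²)²) (I(k) = (k² + (5 + ((k² + k*k) + 2)²)*k) - 154 = (k² + (5 + ((k² + k²) + 2)²)*k) - 154 = (k² + (5 + (2*k² + 2)²)*k) - 154 = (k² + (5 + (2 + 2*k²)²)*k) - 154 = (k² + k*(5 + (2 + 2*k²)²)) - 154 = -154 + k² + k*(5 + (2 + 2*k²)²))
√(12824 + I(8)) = √(12824 + (-154 + 8² + 8*(5 + 4*(1 + 8²)²))) = √(12824 + (-154 + 64 + 8*(5 + 4*(1 + 64)²))) = √(12824 + (-154 + 64 + 8*(5 + 4*65²))) = √(12824 + (-154 + 64 + 8*(5 + 4*4225))) = √(12824 + (-154 + 64 + 8*(5 + 16900))) = √(12824 + (-154 + 64 + 8*16905)) = √(12824 + (-154 + 64 + 135240)) = √(12824 + 135150) = √147974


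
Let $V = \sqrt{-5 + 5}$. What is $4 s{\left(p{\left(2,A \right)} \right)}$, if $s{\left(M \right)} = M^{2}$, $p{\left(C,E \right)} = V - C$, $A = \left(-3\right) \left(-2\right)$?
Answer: $16$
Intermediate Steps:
$V = 0$ ($V = \sqrt{0} = 0$)
$A = 6$
$p{\left(C,E \right)} = - C$ ($p{\left(C,E \right)} = 0 - C = - C$)
$4 s{\left(p{\left(2,A \right)} \right)} = 4 \left(\left(-1\right) 2\right)^{2} = 4 \left(-2\right)^{2} = 4 \cdot 4 = 16$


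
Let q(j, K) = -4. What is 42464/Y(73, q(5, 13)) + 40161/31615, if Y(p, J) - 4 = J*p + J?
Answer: -332693087/2307895 ≈ -144.15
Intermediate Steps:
Y(p, J) = 4 + J + J*p (Y(p, J) = 4 + (J*p + J) = 4 + (J + J*p) = 4 + J + J*p)
42464/Y(73, q(5, 13)) + 40161/31615 = 42464/(4 - 4 - 4*73) + 40161/31615 = 42464/(4 - 4 - 292) + 40161*(1/31615) = 42464/(-292) + 40161/31615 = 42464*(-1/292) + 40161/31615 = -10616/73 + 40161/31615 = -332693087/2307895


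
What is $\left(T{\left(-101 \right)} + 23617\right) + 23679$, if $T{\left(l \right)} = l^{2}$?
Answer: $57497$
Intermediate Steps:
$\left(T{\left(-101 \right)} + 23617\right) + 23679 = \left(\left(-101\right)^{2} + 23617\right) + 23679 = \left(10201 + 23617\right) + 23679 = 33818 + 23679 = 57497$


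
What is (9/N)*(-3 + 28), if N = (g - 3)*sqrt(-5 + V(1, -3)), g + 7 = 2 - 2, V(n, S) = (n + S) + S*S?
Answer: -45*sqrt(2)/4 ≈ -15.910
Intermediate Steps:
V(n, S) = S + n + S**2 (V(n, S) = (S + n) + S**2 = S + n + S**2)
g = -7 (g = -7 + (2 - 2) = -7 + 0 = -7)
N = -10*sqrt(2) (N = (-7 - 3)*sqrt(-5 + (-3 + 1 + (-3)**2)) = -10*sqrt(-5 + (-3 + 1 + 9)) = -10*sqrt(-5 + 7) = -10*sqrt(2) ≈ -14.142)
(9/N)*(-3 + 28) = (9/((-10*sqrt(2))))*(-3 + 28) = (9*(-sqrt(2)/20))*25 = -9*sqrt(2)/20*25 = -45*sqrt(2)/4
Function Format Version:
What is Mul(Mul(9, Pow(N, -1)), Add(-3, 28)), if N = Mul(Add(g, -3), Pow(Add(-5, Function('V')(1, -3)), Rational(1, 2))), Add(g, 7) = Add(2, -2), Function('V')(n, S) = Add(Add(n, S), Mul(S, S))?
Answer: Mul(Rational(-45, 4), Pow(2, Rational(1, 2))) ≈ -15.910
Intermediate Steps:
Function('V')(n, S) = Add(S, n, Pow(S, 2)) (Function('V')(n, S) = Add(Add(S, n), Pow(S, 2)) = Add(S, n, Pow(S, 2)))
g = -7 (g = Add(-7, Add(2, -2)) = Add(-7, 0) = -7)
N = Mul(-10, Pow(2, Rational(1, 2))) (N = Mul(Add(-7, -3), Pow(Add(-5, Add(-3, 1, Pow(-3, 2))), Rational(1, 2))) = Mul(-10, Pow(Add(-5, Add(-3, 1, 9)), Rational(1, 2))) = Mul(-10, Pow(Add(-5, 7), Rational(1, 2))) = Mul(-10, Pow(2, Rational(1, 2))) ≈ -14.142)
Mul(Mul(9, Pow(N, -1)), Add(-3, 28)) = Mul(Mul(9, Pow(Mul(-10, Pow(2, Rational(1, 2))), -1)), Add(-3, 28)) = Mul(Mul(9, Mul(Rational(-1, 20), Pow(2, Rational(1, 2)))), 25) = Mul(Mul(Rational(-9, 20), Pow(2, Rational(1, 2))), 25) = Mul(Rational(-45, 4), Pow(2, Rational(1, 2)))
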